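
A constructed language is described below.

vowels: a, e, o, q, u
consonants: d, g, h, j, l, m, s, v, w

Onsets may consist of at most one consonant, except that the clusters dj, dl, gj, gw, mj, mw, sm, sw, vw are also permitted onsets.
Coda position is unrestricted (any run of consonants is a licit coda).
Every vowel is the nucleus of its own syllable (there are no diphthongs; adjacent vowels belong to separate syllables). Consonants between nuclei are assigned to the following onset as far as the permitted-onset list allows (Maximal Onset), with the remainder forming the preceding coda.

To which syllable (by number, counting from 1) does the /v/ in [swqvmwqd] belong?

Nuclei (vowels): q, q → 2 syllables.
V1 /q/ – V2 /q/: /vmw/ — longest licit onset from the right is /mw/, leaving /v/ as coda.
Syllabification: swqv.mwqd.
The /v/ is in the coda of syllable 1 (/swqv/).

1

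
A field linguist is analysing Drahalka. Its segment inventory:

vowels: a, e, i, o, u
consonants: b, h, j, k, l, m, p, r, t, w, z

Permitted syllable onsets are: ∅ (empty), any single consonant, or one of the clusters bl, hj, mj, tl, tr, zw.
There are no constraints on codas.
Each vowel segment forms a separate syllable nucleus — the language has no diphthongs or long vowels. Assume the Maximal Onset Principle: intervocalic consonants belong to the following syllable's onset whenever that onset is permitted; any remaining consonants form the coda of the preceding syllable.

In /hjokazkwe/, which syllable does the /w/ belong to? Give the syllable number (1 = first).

Vowels present: o, a, e; each is a nucleus, giving 3 syllables.
V1 /o/ – V2 /a/: just /k/ — single C goes to the following onset.
V2 /a/ – V3 /e/: /zkw/; trying suffixes from longest down, /w/ is the first permitted one, so coda /zk/ | onset /w/.
So the parse is hjo.kazk.we.
The /w/ is in the onset of syllable 3 (/we/).

3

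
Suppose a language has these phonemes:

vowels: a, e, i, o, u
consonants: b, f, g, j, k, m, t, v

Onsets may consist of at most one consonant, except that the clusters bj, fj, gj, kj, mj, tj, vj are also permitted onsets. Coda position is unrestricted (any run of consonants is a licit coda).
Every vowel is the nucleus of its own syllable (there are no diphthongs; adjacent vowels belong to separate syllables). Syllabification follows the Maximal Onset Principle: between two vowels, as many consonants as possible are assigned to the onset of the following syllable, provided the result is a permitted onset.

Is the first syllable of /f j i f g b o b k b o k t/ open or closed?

Nuclei (vowels): i, o, o → 3 syllables.
Between /i/ (V1) and /o/ (V2): /fgb/; trying suffixes from longest down, /b/ is the first permitted one, so coda /fg/ | onset /b/.
Between /o/ (V2) and /o/ (V3): /bkb/ — longest licit onset from the right is /b/, leaving /bk/ as coda.
So the parse is fjifg.bobk.bokt.
Syllable 1 is /fjifg/ with coda /fg/, so it is closed.

closed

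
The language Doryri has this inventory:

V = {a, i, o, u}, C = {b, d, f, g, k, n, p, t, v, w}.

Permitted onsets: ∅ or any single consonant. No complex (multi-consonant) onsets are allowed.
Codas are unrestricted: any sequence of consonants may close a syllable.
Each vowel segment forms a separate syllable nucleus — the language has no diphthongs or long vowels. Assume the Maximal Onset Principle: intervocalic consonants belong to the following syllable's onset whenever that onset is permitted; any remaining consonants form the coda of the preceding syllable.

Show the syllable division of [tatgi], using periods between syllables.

tat.gi

Nuclei (vowels): a, i → 2 syllables.
/a…i/ gap (V1→V2): /tg/ — longest licit onset from the right is /g/, leaving /t/ as coda.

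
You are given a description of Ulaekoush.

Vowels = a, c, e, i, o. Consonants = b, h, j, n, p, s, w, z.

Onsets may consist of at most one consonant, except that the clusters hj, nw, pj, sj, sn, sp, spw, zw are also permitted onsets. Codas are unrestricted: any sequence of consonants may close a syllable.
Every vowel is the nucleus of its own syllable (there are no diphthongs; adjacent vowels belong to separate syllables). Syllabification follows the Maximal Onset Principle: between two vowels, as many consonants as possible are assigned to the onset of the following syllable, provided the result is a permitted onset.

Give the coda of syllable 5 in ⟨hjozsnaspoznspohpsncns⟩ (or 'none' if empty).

Nuclei (vowels): o, a, o, o, c → 5 syllables.
V1 /o/ – V2 /a/: cluster /zsn/ — the longest permitted-onset suffix is /sn/; onset = /sn/, preceding coda = /z/.
V2 /a/ – V3 /o/: /sp/ is a licit onset in full, so it all attaches to the next syllable.
V3 /o/ – V4 /o/: /znsp/ — longest licit onset from the right is /sp/, leaving /zn/ as coda.
V4 /o/ – V5 /c/: /hpsn/; trying suffixes from longest down, /sn/ is the first permitted one, so coda /hp/ | onset /sn/.
So the parse is hjoz.sna.spozn.spohp.sncns.
Syllable 5 is /sncns/: onset /sn/, nucleus /c/, coda /ns/.

ns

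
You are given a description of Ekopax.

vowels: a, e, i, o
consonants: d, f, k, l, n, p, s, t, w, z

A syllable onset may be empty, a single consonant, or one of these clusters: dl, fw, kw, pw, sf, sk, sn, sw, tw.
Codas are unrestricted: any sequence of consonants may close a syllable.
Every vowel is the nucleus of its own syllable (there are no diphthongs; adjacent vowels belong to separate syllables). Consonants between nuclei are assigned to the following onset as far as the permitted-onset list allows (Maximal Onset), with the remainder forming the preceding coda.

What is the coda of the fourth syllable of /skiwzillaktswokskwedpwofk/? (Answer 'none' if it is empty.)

Vowels present: i, i, a, o, e, o; each is a nucleus, giving 6 syllables.
V1 /i/ – V2 /i/: /wz/ splits as /w/ + /z/ (/z/ is the longest suffix that is a licit onset).
V2 /i/ – V3 /a/: /ll/; trying suffixes from longest down, /l/ is the first permitted one, so coda /l/ | onset /l/.
V3 /a/ – V4 /o/: cluster /ktsw/ — the longest permitted-onset suffix is /sw/; onset = /sw/, preceding coda = /kt/.
V4 /o/ – V5 /e/: /kskw/ splits as /ks/ + /kw/ (/kw/ is the longest suffix that is a licit onset).
V5 /e/ – V6 /o/: /dpw/; trying suffixes from longest down, /pw/ is the first permitted one, so coda /d/ | onset /pw/.
Syllabification: skiw.zil.lakt.swoks.kwed.pwofk.
Syllable 4 is /swoks/: onset /sw/, nucleus /o/, coda /ks/.

ks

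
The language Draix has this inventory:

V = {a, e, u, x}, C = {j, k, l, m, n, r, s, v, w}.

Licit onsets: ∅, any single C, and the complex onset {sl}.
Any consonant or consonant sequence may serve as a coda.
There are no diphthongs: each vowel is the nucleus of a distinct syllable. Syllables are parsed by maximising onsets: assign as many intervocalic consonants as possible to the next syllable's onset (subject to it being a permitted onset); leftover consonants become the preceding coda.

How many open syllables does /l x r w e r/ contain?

0

Nuclei (vowels): x, e → 2 syllables.
Between /x/ (V1) and /e/ (V2): /rw/; trying suffixes from longest down, /w/ is the first permitted one, so coda /r/ | onset /w/.
Putting it together: lxr.wer.
Classifying each syllable: /lxr/ (closed), /wer/ (closed).
Open syllables: 0.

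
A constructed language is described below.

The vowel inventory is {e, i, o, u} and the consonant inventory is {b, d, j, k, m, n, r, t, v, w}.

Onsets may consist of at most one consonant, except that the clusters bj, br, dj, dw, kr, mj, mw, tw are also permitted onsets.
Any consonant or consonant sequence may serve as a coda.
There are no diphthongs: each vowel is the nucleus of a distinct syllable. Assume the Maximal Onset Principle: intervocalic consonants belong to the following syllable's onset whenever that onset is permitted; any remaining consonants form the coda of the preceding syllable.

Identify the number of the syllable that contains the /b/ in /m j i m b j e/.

2

Nuclei (vowels): i, e → 2 syllables.
σ1/σ2 boundary: /mbj/ splits as /m/ + /bj/ (/bj/ is the longest suffix that is a licit onset).
Putting it together: mjim.bje.
The /b/ is in the onset of syllable 2 (/bje/).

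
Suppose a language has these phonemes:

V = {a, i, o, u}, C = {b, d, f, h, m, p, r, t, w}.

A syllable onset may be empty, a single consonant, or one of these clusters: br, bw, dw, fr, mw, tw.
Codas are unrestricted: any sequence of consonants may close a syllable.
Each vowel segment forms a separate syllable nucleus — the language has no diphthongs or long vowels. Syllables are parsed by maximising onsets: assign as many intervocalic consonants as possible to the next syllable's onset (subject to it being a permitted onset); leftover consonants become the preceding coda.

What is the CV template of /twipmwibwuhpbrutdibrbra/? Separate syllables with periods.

Vowels present: i, i, u, u, i, a; each is a nucleus, giving 6 syllables.
Between /i/ (V1) and /i/ (V2): /pmw/; trying suffixes from longest down, /mw/ is the first permitted one, so coda /p/ | onset /mw/.
Between /i/ (V2) and /u/ (V3): /bw/ is a licit onset in full, so it all attaches to the next syllable.
Between /u/ (V3) and /u/ (V4): /hpbr/ — longest licit onset from the right is /br/, leaving /hp/ as coda.
Between /u/ (V4) and /i/ (V5): /td/ — longest licit onset from the right is /d/, leaving /t/ as coda.
Between /i/ (V5) and /a/ (V6): cluster /brbr/ — the longest permitted-onset suffix is /br/; onset = /br/, preceding coda = /br/.
So the parse is twip.mwi.bwuhp.brut.dibr.bra.
Mapping each syllable to C/V: /twip/ → CCVC, /mwi/ → CCV, /bwuhp/ → CCVCC, /brut/ → CCVC, /dibr/ → CVCC, /bra/ → CCV.

CCVC.CCV.CCVCC.CCVC.CVCC.CCV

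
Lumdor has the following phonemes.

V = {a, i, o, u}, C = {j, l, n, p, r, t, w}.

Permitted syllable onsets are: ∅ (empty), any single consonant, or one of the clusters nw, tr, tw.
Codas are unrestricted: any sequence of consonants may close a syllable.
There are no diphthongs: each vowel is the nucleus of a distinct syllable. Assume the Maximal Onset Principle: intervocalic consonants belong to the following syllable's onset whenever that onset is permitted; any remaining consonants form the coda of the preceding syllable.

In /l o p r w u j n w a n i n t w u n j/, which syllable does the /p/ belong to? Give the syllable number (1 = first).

1

Vowels present: o, u, a, i, u; each is a nucleus, giving 5 syllables.
σ1/σ2 boundary: /prw/; trying suffixes from longest down, /w/ is the first permitted one, so coda /pr/ | onset /w/.
σ2/σ3 boundary: /jnw/ splits as /j/ + /nw/ (/nw/ is the longest suffix that is a licit onset).
σ3/σ4 boundary: /n/ is a single consonant, so it becomes the next onset.
σ4/σ5 boundary: cluster /ntw/ — the longest permitted-onset suffix is /tw/; onset = /tw/, preceding coda = /n/.
Result: lopr.wuj.nwa.nin.twunj.
The /p/ is in the coda of syllable 1 (/lopr/).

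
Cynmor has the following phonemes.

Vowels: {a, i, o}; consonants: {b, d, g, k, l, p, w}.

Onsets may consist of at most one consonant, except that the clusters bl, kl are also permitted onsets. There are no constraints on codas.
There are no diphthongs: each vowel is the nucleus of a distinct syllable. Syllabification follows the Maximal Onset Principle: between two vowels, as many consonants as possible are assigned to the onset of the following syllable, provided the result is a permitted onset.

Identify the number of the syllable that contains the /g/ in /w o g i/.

Nuclei (vowels): o, i → 2 syllables.
V1 /o/ – V2 /i/: /g/ → onset of the next syllable (single consonants are always licit onsets).
Result: wo.gi.
The /g/ is in the onset of syllable 2 (/gi/).

2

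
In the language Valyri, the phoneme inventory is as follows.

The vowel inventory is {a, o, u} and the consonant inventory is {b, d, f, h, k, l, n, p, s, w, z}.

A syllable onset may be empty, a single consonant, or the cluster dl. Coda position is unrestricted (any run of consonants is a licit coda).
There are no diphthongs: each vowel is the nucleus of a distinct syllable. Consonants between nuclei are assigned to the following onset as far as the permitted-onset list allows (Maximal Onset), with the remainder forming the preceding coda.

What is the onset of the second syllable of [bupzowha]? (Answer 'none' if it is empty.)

z

Vowels present: u, o, a; each is a nucleus, giving 3 syllables.
/u…o/ gap (V1→V2): cluster /pz/ — the longest permitted-onset suffix is /z/; onset = /z/, preceding coda = /p/.
/o…a/ gap (V2→V3): cluster /wh/ — the longest permitted-onset suffix is /h/; onset = /h/, preceding coda = /w/.
So the parse is bup.zow.ha.
Syllable 2 is /zow/: onset /z/, nucleus /o/, coda /w/.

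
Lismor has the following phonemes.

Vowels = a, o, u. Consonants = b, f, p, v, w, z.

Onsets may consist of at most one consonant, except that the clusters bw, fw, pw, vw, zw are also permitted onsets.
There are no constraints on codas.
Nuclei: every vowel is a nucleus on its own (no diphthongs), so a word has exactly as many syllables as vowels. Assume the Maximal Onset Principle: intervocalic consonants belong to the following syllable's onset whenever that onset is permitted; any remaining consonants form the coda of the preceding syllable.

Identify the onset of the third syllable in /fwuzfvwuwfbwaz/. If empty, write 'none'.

bw

Vowels present: u, u, a; each is a nucleus, giving 3 syllables.
Between /u/ (V1) and /u/ (V2): /zfvw/ splits as /zf/ + /vw/ (/vw/ is the longest suffix that is a licit onset).
Between /u/ (V2) and /a/ (V3): /wfbw/ — longest licit onset from the right is /bw/, leaving /wf/ as coda.
So the parse is fwuzf.vwuwf.bwaz.
Syllable 3 is /bwaz/: onset /bw/, nucleus /a/, coda /z/.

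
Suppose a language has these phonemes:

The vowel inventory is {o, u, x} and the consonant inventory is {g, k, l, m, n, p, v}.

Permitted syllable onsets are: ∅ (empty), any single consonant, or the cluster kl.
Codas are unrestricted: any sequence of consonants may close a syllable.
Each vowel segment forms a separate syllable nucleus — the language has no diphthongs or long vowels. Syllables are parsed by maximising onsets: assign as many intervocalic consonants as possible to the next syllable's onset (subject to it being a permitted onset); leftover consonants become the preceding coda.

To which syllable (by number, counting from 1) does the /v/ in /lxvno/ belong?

Vowels present: x, o; each is a nucleus, giving 2 syllables.
Between /x/ (V1) and /o/ (V2): /vn/; trying suffixes from longest down, /n/ is the first permitted one, so coda /v/ | onset /n/.
Syllabification: lxv.no.
The /v/ is in the coda of syllable 1 (/lxv/).

1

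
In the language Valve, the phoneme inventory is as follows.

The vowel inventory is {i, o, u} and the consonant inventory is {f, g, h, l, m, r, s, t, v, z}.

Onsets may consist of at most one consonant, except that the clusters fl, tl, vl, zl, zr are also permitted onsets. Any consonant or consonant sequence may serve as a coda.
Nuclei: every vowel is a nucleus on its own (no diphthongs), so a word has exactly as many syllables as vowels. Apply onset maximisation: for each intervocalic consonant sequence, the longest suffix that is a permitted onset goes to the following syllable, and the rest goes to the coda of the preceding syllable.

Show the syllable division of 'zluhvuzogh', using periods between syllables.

zluh.vu.zogh

Vowels present: u, u, o; each is a nucleus, giving 3 syllables.
V1 /u/ – V2 /u/: cluster /hv/ — the longest permitted-onset suffix is /v/; onset = /v/, preceding coda = /h/.
V2 /u/ – V3 /o/: /z/ → onset of the next syllable (single consonants are always licit onsets).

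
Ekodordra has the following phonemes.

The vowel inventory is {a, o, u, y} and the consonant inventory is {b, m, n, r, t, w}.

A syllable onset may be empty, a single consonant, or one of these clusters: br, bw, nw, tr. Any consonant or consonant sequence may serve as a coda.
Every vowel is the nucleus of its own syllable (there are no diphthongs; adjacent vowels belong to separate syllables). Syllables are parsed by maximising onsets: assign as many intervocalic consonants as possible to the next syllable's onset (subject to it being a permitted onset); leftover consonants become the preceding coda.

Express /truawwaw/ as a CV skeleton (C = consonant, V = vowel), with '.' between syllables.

CCV.VC.CVC

Vowels present: u, a, a; each is a nucleus, giving 3 syllables.
σ1/σ2 boundary: hiatus — the boundary sits between the two vowels.
σ2/σ3 boundary: /ww/; trying suffixes from longest down, /w/ is the first permitted one, so coda /w/ | onset /w/.
Syllabification: tru.aw.waw.
Mapping each syllable to C/V: /tru/ → CCV, /aw/ → VC, /waw/ → CVC.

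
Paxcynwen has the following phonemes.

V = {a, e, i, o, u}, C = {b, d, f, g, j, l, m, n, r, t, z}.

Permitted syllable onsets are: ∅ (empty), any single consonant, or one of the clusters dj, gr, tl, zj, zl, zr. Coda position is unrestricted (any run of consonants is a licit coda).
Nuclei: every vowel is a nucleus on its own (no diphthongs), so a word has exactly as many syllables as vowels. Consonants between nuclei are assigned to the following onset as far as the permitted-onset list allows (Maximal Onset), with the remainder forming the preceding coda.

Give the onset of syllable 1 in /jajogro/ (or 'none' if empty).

Vowels present: a, o, o; each is a nucleus, giving 3 syllables.
V1 /a/ – V2 /o/: /j/ → onset of the next syllable (single consonants are always licit onsets).
V2 /o/ – V3 /o/: cluster /gr/ — /gr/ is itself a permitted onset, so the whole cluster goes right; preceding coda = ∅.
Syllabification: ja.jo.gro.
Syllable 1 is /ja/: onset /j/, nucleus /a/, coda ∅.

j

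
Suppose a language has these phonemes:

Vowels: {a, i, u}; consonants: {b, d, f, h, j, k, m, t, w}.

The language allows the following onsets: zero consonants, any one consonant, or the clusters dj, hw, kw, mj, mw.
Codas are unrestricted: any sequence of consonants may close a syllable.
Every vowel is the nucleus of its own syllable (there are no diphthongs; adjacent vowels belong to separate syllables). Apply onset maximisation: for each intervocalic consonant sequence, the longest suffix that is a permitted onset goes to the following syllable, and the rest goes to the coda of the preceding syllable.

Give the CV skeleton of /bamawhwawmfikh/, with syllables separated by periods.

CV.CVC.CCVCC.CVCC

Nuclei (vowels): a, a, a, i → 4 syllables.
V1 /a/ – V2 /a/: /m/ is a single consonant, so it becomes the next onset.
V2 /a/ – V3 /a/: /whw/; trying suffixes from longest down, /hw/ is the first permitted one, so coda /w/ | onset /hw/.
V3 /a/ – V4 /i/: /wmf/ — longest licit onset from the right is /f/, leaving /wm/ as coda.
So the parse is ba.maw.hwawm.fikh.
Mapping each syllable to C/V: /ba/ → CV, /maw/ → CVC, /hwawm/ → CCVCC, /fikh/ → CVCC.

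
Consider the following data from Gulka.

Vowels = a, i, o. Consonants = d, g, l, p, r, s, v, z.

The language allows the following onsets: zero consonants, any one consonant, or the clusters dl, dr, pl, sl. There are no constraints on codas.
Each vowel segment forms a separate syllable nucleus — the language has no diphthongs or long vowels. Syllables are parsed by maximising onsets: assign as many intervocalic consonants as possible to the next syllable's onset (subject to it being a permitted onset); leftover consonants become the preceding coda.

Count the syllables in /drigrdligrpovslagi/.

5

Nuclei (vowels): i, i, o, a, i → 5 syllables.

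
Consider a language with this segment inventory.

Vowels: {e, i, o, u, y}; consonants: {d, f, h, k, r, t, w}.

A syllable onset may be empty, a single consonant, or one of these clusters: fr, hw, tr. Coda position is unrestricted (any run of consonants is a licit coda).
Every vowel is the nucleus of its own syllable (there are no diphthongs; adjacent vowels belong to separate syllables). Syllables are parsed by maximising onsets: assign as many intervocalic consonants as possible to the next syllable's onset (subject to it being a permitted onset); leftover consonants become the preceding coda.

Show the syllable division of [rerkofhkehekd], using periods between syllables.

Vowels present: e, o, e, e; each is a nucleus, giving 4 syllables.
σ1/σ2 boundary: cluster /rk/ — the longest permitted-onset suffix is /k/; onset = /k/, preceding coda = /r/.
σ2/σ3 boundary: cluster /fhk/ — the longest permitted-onset suffix is /k/; onset = /k/, preceding coda = /fh/.
σ3/σ4 boundary: /h/ → onset of the next syllable (single consonants are always licit onsets).

rer.kofh.ke.hekd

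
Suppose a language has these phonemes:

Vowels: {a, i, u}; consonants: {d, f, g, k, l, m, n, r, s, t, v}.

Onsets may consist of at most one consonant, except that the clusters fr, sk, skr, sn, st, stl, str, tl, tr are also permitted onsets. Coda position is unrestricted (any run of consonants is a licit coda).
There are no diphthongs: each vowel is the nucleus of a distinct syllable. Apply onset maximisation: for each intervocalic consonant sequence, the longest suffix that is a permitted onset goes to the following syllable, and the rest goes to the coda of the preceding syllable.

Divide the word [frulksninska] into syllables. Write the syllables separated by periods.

Nuclei (vowels): u, i, a → 3 syllables.
/u…i/ gap (V1→V2): /lksn/; trying suffixes from longest down, /sn/ is the first permitted one, so coda /lk/ | onset /sn/.
/i…a/ gap (V2→V3): /nsk/ — longest licit onset from the right is /sk/, leaving /n/ as coda.

frulk.snin.ska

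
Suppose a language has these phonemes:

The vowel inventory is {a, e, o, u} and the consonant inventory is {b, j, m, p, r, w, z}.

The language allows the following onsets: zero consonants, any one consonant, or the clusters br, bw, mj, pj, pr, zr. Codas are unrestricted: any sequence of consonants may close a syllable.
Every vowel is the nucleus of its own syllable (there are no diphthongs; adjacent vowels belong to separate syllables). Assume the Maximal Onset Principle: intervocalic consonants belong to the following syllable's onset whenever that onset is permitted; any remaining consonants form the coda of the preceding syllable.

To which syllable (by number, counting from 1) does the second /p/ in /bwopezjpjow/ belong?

3

Nuclei (vowels): o, e, o → 3 syllables.
Between /o/ (V1) and /e/ (V2): just /p/ — single C goes to the following onset.
Between /e/ (V2) and /o/ (V3): /zjpj/ — longest licit onset from the right is /pj/, leaving /zj/ as coda.
Result: bwo.pezj.pjow.
The second /p/ is in the onset of syllable 3 (/pjow/).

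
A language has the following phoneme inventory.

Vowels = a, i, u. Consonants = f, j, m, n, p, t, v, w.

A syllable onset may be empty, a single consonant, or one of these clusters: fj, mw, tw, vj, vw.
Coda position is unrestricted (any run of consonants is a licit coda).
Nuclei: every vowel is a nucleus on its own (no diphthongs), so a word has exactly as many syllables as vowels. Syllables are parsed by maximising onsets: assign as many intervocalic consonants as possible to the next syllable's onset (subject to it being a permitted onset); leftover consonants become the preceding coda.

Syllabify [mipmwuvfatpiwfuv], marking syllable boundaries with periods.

mip.mwuv.fat.piw.fuv

Nuclei (vowels): i, u, a, i, u → 5 syllables.
V1 /i/ – V2 /u/: /pmw/ — longest licit onset from the right is /mw/, leaving /p/ as coda.
V2 /u/ – V3 /a/: /vf/ splits as /v/ + /f/ (/f/ is the longest suffix that is a licit onset).
V3 /a/ – V4 /i/: cluster /tp/ — the longest permitted-onset suffix is /p/; onset = /p/, preceding coda = /t/.
V4 /i/ – V5 /u/: /wf/ splits as /w/ + /f/ (/f/ is the longest suffix that is a licit onset).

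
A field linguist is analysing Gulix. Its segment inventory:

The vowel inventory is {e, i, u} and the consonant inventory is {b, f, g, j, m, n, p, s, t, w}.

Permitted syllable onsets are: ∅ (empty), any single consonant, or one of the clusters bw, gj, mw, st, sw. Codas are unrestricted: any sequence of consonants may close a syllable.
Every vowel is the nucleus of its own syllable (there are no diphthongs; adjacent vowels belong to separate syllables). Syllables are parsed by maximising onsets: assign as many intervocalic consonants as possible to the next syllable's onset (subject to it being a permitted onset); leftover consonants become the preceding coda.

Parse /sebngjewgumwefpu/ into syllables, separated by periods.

sebn.gjew.gu.mwef.pu

Nuclei (vowels): e, e, u, e, u → 5 syllables.
σ1/σ2 boundary: /bngj/; trying suffixes from longest down, /gj/ is the first permitted one, so coda /bn/ | onset /gj/.
σ2/σ3 boundary: /wg/ splits as /w/ + /g/ (/g/ is the longest suffix that is a licit onset).
σ3/σ4 boundary: /mw/ — entire cluster is a permitted onset → onset /mw/, coda ∅.
σ4/σ5 boundary: /fp/; trying suffixes from longest down, /p/ is the first permitted one, so coda /f/ | onset /p/.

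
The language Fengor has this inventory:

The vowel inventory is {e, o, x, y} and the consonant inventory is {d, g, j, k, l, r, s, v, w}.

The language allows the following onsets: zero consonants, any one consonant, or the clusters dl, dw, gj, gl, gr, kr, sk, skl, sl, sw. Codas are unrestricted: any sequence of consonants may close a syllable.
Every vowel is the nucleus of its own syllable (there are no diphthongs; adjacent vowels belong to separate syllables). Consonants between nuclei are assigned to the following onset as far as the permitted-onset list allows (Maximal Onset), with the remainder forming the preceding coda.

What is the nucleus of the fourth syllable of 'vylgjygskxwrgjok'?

Nuclei (vowels): y, y, x, o → 4 syllables.
The fourth nucleus (vowel 4 from the left) is /o/.

o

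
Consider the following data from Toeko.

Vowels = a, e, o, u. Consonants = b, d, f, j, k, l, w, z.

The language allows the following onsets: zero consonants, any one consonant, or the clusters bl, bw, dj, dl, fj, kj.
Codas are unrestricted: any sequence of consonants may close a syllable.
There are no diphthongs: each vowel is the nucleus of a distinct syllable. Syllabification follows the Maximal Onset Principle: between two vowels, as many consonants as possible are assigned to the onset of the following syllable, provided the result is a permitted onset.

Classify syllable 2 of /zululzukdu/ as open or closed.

closed

The vowels are u, u, u, u — 4 nuclei, so 4 syllables.
/u…u/ gap (V1→V2): /l/ is a single consonant, so it becomes the next onset.
/u…u/ gap (V2→V3): /lz/; trying suffixes from longest down, /z/ is the first permitted one, so coda /l/ | onset /z/.
/u…u/ gap (V3→V4): /kd/ — longest licit onset from the right is /d/, leaving /k/ as coda.
So the parse is zu.lul.zuk.du.
Syllable 2 is /lul/ with coda /l/, so it is closed.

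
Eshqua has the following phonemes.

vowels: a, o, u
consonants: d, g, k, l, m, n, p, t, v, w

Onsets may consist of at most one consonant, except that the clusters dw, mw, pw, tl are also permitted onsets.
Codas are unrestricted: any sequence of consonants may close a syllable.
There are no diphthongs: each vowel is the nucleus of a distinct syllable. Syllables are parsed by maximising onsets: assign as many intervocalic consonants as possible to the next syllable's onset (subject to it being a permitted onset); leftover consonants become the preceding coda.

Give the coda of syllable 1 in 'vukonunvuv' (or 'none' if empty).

Vowels present: u, o, u, u; each is a nucleus, giving 4 syllables.
Between /u/ (V1) and /o/ (V2): just /k/ — single C goes to the following onset.
Between /o/ (V2) and /u/ (V3): just /n/ — single C goes to the following onset.
Between /u/ (V3) and /u/ (V4): /nv/ splits as /n/ + /v/ (/v/ is the longest suffix that is a licit onset).
Result: vu.ko.nun.vuv.
Syllable 1 is /vu/: onset /v/, nucleus /u/, coda ∅.

none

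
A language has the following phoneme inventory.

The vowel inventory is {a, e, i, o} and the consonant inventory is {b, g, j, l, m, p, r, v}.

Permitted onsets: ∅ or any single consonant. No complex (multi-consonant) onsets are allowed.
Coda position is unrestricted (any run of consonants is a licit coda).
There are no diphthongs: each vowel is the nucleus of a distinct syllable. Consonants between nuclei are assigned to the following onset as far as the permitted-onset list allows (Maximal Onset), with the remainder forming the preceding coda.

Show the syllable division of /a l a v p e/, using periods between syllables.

Vowels present: a, a, e; each is a nucleus, giving 3 syllables.
/a…a/ gap (V1→V2): /l/ is a single consonant, so it becomes the next onset.
/a…e/ gap (V2→V3): /vp/; trying suffixes from longest down, /p/ is the first permitted one, so coda /v/ | onset /p/.

a.lav.pe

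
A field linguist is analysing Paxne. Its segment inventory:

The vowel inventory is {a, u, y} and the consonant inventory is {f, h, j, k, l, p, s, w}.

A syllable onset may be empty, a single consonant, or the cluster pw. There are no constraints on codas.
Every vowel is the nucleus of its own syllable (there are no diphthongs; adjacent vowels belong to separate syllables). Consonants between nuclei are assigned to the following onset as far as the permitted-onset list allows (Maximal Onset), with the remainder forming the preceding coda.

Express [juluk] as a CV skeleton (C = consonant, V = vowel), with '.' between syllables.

Nuclei (vowels): u, u → 2 syllables.
Between /u/ (V1) and /u/ (V2): just /l/ — single C goes to the following onset.
So the parse is ju.luk.
Mapping each syllable to C/V: /ju/ → CV, /luk/ → CVC.

CV.CVC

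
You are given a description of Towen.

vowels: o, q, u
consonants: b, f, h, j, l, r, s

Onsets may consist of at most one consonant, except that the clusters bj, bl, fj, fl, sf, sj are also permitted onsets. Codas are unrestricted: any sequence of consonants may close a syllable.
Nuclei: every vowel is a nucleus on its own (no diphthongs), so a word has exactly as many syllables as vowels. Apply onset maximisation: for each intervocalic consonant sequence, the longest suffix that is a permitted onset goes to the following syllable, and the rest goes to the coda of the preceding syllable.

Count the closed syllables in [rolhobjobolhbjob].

Vowels present: o, o, o, o, o; each is a nucleus, giving 5 syllables.
σ1/σ2 boundary: cluster /lh/ — the longest permitted-onset suffix is /h/; onset = /h/, preceding coda = /l/.
σ2/σ3 boundary: cluster /bj/ — /bj/ is itself a permitted onset, so the whole cluster goes right; preceding coda = ∅.
σ3/σ4 boundary: just /b/ — single C goes to the following onset.
σ4/σ5 boundary: cluster /lhbj/ — the longest permitted-onset suffix is /bj/; onset = /bj/, preceding coda = /lh/.
So the parse is rol.ho.bjo.bolh.bjob.
Classifying each syllable: /rol/ (closed), /ho/ (open), /bjo/ (open), /bolh/ (closed), /bjob/ (closed).
Closed syllables: 3.

3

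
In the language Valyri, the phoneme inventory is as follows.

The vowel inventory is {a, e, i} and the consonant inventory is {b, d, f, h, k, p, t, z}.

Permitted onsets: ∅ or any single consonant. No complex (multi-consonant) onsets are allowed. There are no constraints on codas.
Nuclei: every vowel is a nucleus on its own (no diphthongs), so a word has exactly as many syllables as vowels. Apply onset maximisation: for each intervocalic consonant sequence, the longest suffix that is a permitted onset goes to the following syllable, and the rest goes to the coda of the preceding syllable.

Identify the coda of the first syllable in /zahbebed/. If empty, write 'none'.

h

The vowels are a, e, e — 3 nuclei, so 3 syllables.
V1 /a/ – V2 /e/: cluster /hb/ — the longest permitted-onset suffix is /b/; onset = /b/, preceding coda = /h/.
V2 /e/ – V3 /e/: /b/ is a single consonant, so it becomes the next onset.
So the parse is zah.be.bed.
Syllable 1 is /zah/: onset /z/, nucleus /a/, coda /h/.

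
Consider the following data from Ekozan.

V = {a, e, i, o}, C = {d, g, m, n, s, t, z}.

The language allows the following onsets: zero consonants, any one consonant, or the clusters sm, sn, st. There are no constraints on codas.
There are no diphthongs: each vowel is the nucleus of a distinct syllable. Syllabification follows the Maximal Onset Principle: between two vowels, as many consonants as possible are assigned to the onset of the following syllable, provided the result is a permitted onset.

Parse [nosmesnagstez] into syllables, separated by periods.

no.sme.snag.stez

Nuclei (vowels): o, e, a, e → 4 syllables.
V1 /o/ – V2 /e/: /sm/ is a licit onset in full, so it all attaches to the next syllable.
V2 /e/ – V3 /a/: cluster /sn/ — /sn/ is itself a permitted onset, so the whole cluster goes right; preceding coda = ∅.
V3 /a/ – V4 /e/: cluster /gst/ — the longest permitted-onset suffix is /st/; onset = /st/, preceding coda = /g/.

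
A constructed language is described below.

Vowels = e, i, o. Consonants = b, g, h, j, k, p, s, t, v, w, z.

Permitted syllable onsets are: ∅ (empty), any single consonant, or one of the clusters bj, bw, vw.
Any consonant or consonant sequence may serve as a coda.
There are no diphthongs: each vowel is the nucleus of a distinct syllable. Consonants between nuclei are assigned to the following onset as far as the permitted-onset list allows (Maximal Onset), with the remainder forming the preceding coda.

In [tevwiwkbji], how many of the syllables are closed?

Vowels present: e, i, i; each is a nucleus, giving 3 syllables.
/e…i/ gap (V1→V2): cluster /vw/ — /vw/ is itself a permitted onset, so the whole cluster goes right; preceding coda = ∅.
/i…i/ gap (V2→V3): cluster /wkbj/ — the longest permitted-onset suffix is /bj/; onset = /bj/, preceding coda = /wk/.
Result: te.vwiwk.bji.
Classifying each syllable: /te/ (open), /vwiwk/ (closed), /bji/ (open).
Closed syllables: 1.

1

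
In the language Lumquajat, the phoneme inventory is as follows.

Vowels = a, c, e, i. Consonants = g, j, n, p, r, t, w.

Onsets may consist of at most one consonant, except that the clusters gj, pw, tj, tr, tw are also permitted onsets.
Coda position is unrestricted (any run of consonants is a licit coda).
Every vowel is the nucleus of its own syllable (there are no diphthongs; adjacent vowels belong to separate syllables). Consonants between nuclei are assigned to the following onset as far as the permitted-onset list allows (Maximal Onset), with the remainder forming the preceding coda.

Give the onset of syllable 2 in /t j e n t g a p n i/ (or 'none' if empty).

Nuclei (vowels): e, a, i → 3 syllables.
V1 /e/ – V2 /a/: cluster /ntg/ — the longest permitted-onset suffix is /g/; onset = /g/, preceding coda = /nt/.
V2 /a/ – V3 /i/: /pn/; trying suffixes from longest down, /n/ is the first permitted one, so coda /p/ | onset /n/.
Putting it together: tjent.gap.ni.
Syllable 2 is /gap/: onset /g/, nucleus /a/, coda /p/.

g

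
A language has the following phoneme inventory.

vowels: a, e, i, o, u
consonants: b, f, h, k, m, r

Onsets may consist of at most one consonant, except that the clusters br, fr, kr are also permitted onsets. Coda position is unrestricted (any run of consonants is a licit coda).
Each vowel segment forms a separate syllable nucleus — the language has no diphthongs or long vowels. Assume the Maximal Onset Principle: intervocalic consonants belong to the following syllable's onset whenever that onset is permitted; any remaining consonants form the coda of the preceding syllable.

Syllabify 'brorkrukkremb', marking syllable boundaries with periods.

bror.kruk.kremb

The vowels are o, u, e — 3 nuclei, so 3 syllables.
V1 /o/ – V2 /u/: /rkr/ — longest licit onset from the right is /kr/, leaving /r/ as coda.
V2 /u/ – V3 /e/: /kkr/; trying suffixes from longest down, /kr/ is the first permitted one, so coda /k/ | onset /kr/.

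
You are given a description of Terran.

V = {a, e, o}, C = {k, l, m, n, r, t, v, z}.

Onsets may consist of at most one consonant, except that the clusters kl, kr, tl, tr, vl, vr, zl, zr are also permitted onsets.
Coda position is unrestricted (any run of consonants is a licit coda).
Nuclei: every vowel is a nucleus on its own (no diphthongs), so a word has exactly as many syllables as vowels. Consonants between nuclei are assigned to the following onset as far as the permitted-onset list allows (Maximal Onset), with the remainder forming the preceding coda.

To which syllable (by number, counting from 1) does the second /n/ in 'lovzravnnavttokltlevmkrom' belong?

3

Nuclei (vowels): o, a, a, o, e, o → 6 syllables.
Between /o/ (V1) and /a/ (V2): /vzr/ — longest licit onset from the right is /zr/, leaving /v/ as coda.
Between /a/ (V2) and /a/ (V3): /vnn/ splits as /vn/ + /n/ (/n/ is the longest suffix that is a licit onset).
Between /a/ (V3) and /o/ (V4): /vtt/ — longest licit onset from the right is /t/, leaving /vt/ as coda.
Between /o/ (V4) and /e/ (V5): /kltl/ splits as /kl/ + /tl/ (/tl/ is the longest suffix that is a licit onset).
Between /e/ (V5) and /o/ (V6): /vmkr/ splits as /vm/ + /kr/ (/kr/ is the longest suffix that is a licit onset).
So the parse is lov.zravn.navt.tokl.tlevm.krom.
The second /n/ is in the onset of syllable 3 (/navt/).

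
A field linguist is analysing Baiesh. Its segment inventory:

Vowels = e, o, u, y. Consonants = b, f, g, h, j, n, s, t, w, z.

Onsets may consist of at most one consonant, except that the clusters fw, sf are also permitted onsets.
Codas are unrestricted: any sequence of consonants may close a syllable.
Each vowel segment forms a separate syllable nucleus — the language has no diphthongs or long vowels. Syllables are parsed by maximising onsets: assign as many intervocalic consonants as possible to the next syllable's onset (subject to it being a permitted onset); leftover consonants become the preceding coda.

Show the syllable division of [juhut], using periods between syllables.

ju.hut

Nuclei (vowels): u, u → 2 syllables.
V1 /u/ – V2 /u/: /h/ is a single consonant, so it becomes the next onset.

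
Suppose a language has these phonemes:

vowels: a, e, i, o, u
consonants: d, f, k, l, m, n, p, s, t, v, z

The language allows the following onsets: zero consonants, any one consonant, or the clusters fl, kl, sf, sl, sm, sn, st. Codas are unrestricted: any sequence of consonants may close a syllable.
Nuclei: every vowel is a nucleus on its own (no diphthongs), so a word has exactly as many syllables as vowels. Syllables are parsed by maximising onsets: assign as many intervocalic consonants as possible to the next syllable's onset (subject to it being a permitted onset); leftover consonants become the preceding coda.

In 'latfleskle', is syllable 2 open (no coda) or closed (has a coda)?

The vowels are a, e, e — 3 nuclei, so 3 syllables.
V1 /a/ – V2 /e/: /tfl/ splits as /t/ + /fl/ (/fl/ is the longest suffix that is a licit onset).
V2 /e/ – V3 /e/: /skl/; trying suffixes from longest down, /kl/ is the first permitted one, so coda /s/ | onset /kl/.
Syllabification: lat.fles.kle.
Syllable 2 is /fles/ with coda /s/, so it is closed.

closed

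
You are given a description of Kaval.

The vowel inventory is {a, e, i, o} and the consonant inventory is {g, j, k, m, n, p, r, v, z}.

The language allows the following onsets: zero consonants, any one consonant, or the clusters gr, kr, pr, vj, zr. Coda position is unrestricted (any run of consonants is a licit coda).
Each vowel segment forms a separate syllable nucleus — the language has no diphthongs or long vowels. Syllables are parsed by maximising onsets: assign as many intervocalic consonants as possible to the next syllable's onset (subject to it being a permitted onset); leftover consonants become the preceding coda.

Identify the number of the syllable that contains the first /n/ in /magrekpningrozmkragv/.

The vowels are a, e, i, o, a — 5 nuclei, so 5 syllables.
Between /a/ (V1) and /e/ (V2): /gr/ — entire cluster is a permitted onset → onset /gr/, coda ∅.
Between /e/ (V2) and /i/ (V3): /kpn/ splits as /kp/ + /n/ (/n/ is the longest suffix that is a licit onset).
Between /i/ (V3) and /o/ (V4): /ngr/ splits as /n/ + /gr/ (/gr/ is the longest suffix that is a licit onset).
Between /o/ (V4) and /a/ (V5): cluster /zmkr/ — the longest permitted-onset suffix is /kr/; onset = /kr/, preceding coda = /zm/.
Putting it together: ma.grekp.nin.grozm.kragv.
The first /n/ is in the onset of syllable 3 (/nin/).

3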